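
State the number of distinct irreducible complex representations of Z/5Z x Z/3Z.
15

Solution. The number of irreducible complex representations of a finite group equals its number of conjugacy classes. Z/5Z x Z/3Z is abelian of order 15, so every element is its own conjugacy class: 15 classes, so Z/5Z x Z/3Z (order 15) has exactly 15 irreducible complex representations.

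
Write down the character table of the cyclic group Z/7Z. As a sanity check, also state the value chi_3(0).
Character table of Z/7Z (irreps indexed chi_0,...,chi_6 with chi_k(m) = zeta_7^(k*m), zeta_7 = exp(2*pi*i/7)):
  irrep \ class  {0} (size 1)  {1} (size 1)    {2} (size 1)    {3} (size 1)    {4} (size 1)    {5} (size 1)    {6} (size 1)  
  chi_0          1             1               1               1               1               1               1             
  chi_1          1             exp(2*I*pi/7)   exp(4*I*pi/7)   exp(6*I*pi/7)   exp(-6*I*pi/7)  exp(-4*I*pi/7)  exp(-2*I*pi/7)
  chi_2          1             exp(4*I*pi/7)   exp(-6*I*pi/7)  exp(-2*I*pi/7)  exp(2*I*pi/7)   exp(6*I*pi/7)   exp(-4*I*pi/7)
  chi_3          1             exp(6*I*pi/7)   exp(-2*I*pi/7)  exp(4*I*pi/7)   exp(-4*I*pi/7)  exp(2*I*pi/7)   exp(-6*I*pi/7)
  chi_4          1             exp(-6*I*pi/7)  exp(2*I*pi/7)   exp(-4*I*pi/7)  exp(4*I*pi/7)   exp(-2*I*pi/7)  exp(6*I*pi/7) 
  chi_5          1             exp(-4*I*pi/7)  exp(6*I*pi/7)   exp(2*I*pi/7)   exp(-2*I*pi/7)  exp(-6*I*pi/7)  exp(4*I*pi/7) 
  chi_6          1             exp(-2*I*pi/7)  exp(-4*I*pi/7)  exp(-6*I*pi/7)  exp(6*I*pi/7)   exp(4*I*pi/7)   exp(2*I*pi/7) 

Spot check: chi_3(0) = zeta_7^(3*0) = zeta_7^0 = 1.

Reasoning: Z/7Z is abelian, so all 7 irreducible complex representations are 1-dimensional. They are given by chi_k(m) = zeta_7^(k*m) for k = 0,...,6. Row orthogonality: sum_m chi_k(m) conj(chi_l(m)) = 7 * [k = l].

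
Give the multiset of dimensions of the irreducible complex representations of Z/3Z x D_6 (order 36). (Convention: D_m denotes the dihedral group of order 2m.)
Dimensions: 1, 1, 1, 1, 1, 1, 1, 1, 1, 1, 1, 1, 2, 2, 2, 2, 2, 2

Reasoning: There are 18 irreducibles (= number of conjugacy classes). Their dimensions d_i satisfy sum d_i^2 = |G| = 36: 1 + 1 + 1 + 1 + 1 + 1 + 1 + 1 + 1 + 1 + 1 + 1 + 4 + 4 + 4 + 4 + 4 + 4 = 36. (For the product with Z/3Z: each of the 3 1-dim characters of Z/3Z tensors with each irrep of D_6, giving 3 copies of each D_6-dimension.)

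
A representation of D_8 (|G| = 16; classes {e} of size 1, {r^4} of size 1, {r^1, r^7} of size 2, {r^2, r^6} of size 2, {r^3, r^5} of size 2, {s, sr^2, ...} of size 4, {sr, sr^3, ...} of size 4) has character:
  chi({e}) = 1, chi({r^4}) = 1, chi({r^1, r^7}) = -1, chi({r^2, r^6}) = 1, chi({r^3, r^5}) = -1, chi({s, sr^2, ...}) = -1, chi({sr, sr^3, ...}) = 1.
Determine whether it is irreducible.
Irreducible: <chi, chi> = 1.

Proof sketch: <chi, chi> = (1/|G|) sum_C |C| * |chi(C)|^2 = (1/16)[1*|1|^2 + 1*|1|^2 + 2*|-1|^2 + 2*|1|^2 + 2*|-1|^2 + 4*|-1|^2 + 4*|1|^2]
  = (1/16)[(1) + (1) + (2) + (2) + (2) + (4) + (4)] = 16/16 = 1.
A character is irreducible iff <chi, chi> = 1, so this representation is irreducible.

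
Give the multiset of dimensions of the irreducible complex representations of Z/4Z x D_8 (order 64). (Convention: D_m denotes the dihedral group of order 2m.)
Dimensions: 1, 1, 1, 1, 1, 1, 1, 1, 1, 1, 1, 1, 1, 1, 1, 1, 2, 2, 2, 2, 2, 2, 2, 2, 2, 2, 2, 2

Reasoning: There are 28 irreducibles (= number of conjugacy classes). Their dimensions d_i satisfy sum d_i^2 = |G| = 64: 1 + 1 + 1 + 1 + 1 + 1 + 1 + 1 + 1 + 1 + 1 + 1 + 1 + 1 + 1 + 1 + 4 + 4 + 4 + 4 + 4 + 4 + 4 + 4 + 4 + 4 + 4 + 4 = 64. (For the product with Z/4Z: each of the 4 1-dim characters of Z/4Z tensors with each irrep of D_8, giving 4 copies of each D_8-dimension.)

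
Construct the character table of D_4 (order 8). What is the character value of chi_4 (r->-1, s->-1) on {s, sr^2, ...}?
Conjugacy classes: {e} of size 1, {r^2} of size 1, {r^1, r^3} of size 2, {s, sr^2, ...} of size 2, {sr, sr^3, ...} of size 2.
Character table:
  irrep \ class              {e} (size 1)  {r^2} (size 1)  {r^1, r^3} (size 2)  {s, sr^2, ...} (size 2)  {sr, sr^3, ...} (size 2)
  chi_1 (triv)               1             1               1                    1                        1                       
  chi_2 (sign: r->1, s->-1)  1             1               1                    -1                       -1                      
  chi_3 (r->-1, s->1)        1             1               -1                   1                        -1                      
  chi_4 (r->-1, s->-1)       1             1               -1                   -1                       1                       
  chi_5 (2d, j=1)            2             -2              0                    0                        0                       

Spot check: chi_4 (r->-1, s->-1) on {s, sr^2, ...} = -1.

D_4 has order 2*4 = 8 with 5 conjugacy classes, hence 5 irreducibles. Sum of squared dims 1 + 1 + 1 + 1 + 4 = 8 = |G|. Linear characters come from the abelianisation; the 2-dimensional irreps have character r^k -> 2*cos(2*pi*j*k/4), reflections -> 0.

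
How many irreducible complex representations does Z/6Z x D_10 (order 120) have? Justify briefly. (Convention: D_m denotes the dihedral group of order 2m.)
48

Argument: The number of irreducible complex representations of a finite group equals its number of conjugacy classes. For a direct product, #classes(G x H) = #classes(G) * #classes(H). Z/6Z has 6 classes (abelian), D_10 has 8 classes, so 6 * 8 = 48, so Z/6Z x D_10 (order 120) has exactly 48 irreducible complex representations.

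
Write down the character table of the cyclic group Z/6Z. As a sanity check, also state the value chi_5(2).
Character table of Z/6Z (irreps indexed chi_0,...,chi_5 with chi_k(m) = zeta_6^(k*m), zeta_6 = exp(2*pi*i/6)):
  irrep \ class  {0} (size 1)  {1} (size 1)    {2} (size 1)    {3} (size 1)  {4} (size 1)    {5} (size 1)  
  chi_0          1             1               1               1             1               1             
  chi_1          1             exp(I*pi/3)     exp(2*I*pi/3)   -1            exp(-2*I*pi/3)  exp(-I*pi/3)  
  chi_2          1             exp(2*I*pi/3)   exp(-2*I*pi/3)  1             exp(2*I*pi/3)   exp(-2*I*pi/3)
  chi_3          1             -1              1               -1            1               -1            
  chi_4          1             exp(-2*I*pi/3)  exp(2*I*pi/3)   1             exp(-2*I*pi/3)  exp(2*I*pi/3) 
  chi_5          1             exp(-I*pi/3)    exp(-2*I*pi/3)  -1            exp(2*I*pi/3)   exp(I*pi/3)   

Spot check: chi_5(2) = zeta_6^(5*2) = zeta_6^10 = exp(-2*I*pi/3).

Proof sketch: Z/6Z is abelian, so all 6 irreducible complex representations are 1-dimensional. They are given by chi_k(m) = zeta_6^(k*m) for k = 0,...,5. Row orthogonality: sum_m chi_k(m) conj(chi_l(m)) = 6 * [k = l].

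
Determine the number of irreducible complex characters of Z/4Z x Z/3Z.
12

Solution. The number of irreducible complex representations of a finite group equals its number of conjugacy classes. Z/4Z x Z/3Z is abelian of order 12, so every element is its own conjugacy class: 12 classes, so Z/4Z x Z/3Z (order 12) has exactly 12 irreducible complex representations.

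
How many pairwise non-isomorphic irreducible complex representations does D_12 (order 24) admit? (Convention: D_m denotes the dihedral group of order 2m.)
9

Derivation: The number of irreducible complex representations of a finite group equals its number of conjugacy classes. D_12 has 9 conjugacy classes (n/2 + 3 for n even), so D_12 (order 24) has exactly 9 irreducible complex representations.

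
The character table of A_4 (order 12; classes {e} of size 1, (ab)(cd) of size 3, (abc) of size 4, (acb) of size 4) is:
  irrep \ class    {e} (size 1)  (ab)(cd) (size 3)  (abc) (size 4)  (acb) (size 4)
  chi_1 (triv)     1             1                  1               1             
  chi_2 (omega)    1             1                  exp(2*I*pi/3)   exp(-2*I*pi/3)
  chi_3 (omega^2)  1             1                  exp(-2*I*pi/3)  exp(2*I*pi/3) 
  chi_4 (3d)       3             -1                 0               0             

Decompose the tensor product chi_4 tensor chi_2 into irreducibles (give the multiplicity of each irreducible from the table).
chi_4 tensor chi_2 = chi_4 (all other irreducibles have multiplicity 0).

Reasoning: The character of a tensor product is the pointwise product (chi_4 * chi_2)(C) = chi_4(C) * chi_2(C):
  {e}: (3)*(1), (ab)(cd): (-1)*(1), (abc): (0)*(exp(2*I*pi/3)), (acb): (0)*(exp(-2*I*pi/3))
so (chi_4 * chi_2) takes values
  {e} -> 3, (ab)(cd) -> -1, (abc) -> 0, (acb) -> 0.
Now take the inner product of this character with each irreducible chi from the table, <chi_4*chi_2, chi> = (1/12) sum_C |C| (chi_4*chi_2)(C) conj(chi(C)):
  <chi_4*chi_2, chi_1> = (1/12)[1*(3)*conj(1) + 3*(-1)*conj(1) + 4*(0)*conj(1) + 4*(0)*conj(1)]
      = (1/12)[(3) + (-3) + (0) + (0)] = 0/12 = 0
  <chi_4*chi_2, chi_2> = (1/12)[1*(3)*conj(1) + 3*(-1)*conj(1) + 4*(0)*conj(exp(2*I*pi/3)) + 4*(0)*conj(exp(-2*I*pi/3))]
      = (1/12)[(3) + (-3) + (0) + (0)] = 0/12 = 0
  <chi_4*chi_2, chi_3> = (1/12)[1*(3)*conj(1) + 3*(-1)*conj(1) + 4*(0)*conj(exp(-2*I*pi/3)) + 4*(0)*conj(exp(2*I*pi/3))]
      = (1/12)[(3) + (-3) + (0) + (0)] = 0/12 = 0
  <chi_4*chi_2, chi_4> = (1/12)[1*(3)*conj(3) + 3*(-1)*conj(-1) + 4*(0)*conj(0) + 4*(0)*conj(0)]
      = (1/12)[(9) + (3) + (0) + (0)] = 12/12 = 1
(Exp terms are combined using exp(i*s)*conj(exp(i*t)) = exp(i*(s-t)), and sums of them are collapsed using the identity that for every m > 1 the m distinct m-th roots of unity sum to 0, e.g. 1 + exp(2*I*pi/3) + exp(-2*I*pi/3) = 0.)
Hence the multiplicities are chi_4: 1. Dimension check: dim(chi_4)*dim(chi_2) = 3*1 = 3 and sum (mult * dim) = 1*3 = 3.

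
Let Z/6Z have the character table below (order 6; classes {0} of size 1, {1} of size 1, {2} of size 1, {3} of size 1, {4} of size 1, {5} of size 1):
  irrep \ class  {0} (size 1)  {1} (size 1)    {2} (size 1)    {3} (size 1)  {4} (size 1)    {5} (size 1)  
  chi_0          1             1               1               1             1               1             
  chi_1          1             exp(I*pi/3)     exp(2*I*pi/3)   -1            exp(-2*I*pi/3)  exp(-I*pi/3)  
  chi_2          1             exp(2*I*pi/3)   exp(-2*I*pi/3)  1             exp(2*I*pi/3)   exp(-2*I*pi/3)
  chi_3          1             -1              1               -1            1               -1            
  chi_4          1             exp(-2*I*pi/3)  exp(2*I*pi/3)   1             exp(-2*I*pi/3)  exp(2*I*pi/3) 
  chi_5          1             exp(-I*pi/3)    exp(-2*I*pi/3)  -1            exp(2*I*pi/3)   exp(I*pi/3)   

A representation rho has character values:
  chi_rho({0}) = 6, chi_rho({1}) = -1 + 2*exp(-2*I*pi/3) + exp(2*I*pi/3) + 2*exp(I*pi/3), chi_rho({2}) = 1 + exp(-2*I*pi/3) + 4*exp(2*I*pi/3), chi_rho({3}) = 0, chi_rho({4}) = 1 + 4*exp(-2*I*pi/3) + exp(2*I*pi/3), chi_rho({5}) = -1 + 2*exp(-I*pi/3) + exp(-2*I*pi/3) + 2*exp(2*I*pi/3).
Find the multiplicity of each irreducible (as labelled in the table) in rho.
Multiplicities: chi_0: 0, chi_1: 2, chi_2: 1, chi_3: 1, chi_4: 2, chi_5: 0.

Use <chi_rho, chi> = (1/|G|) sum_C |C| * chi_rho(C) * conj(chi(C)) with |G| = 6 for each irreducible chi in the table:
  <chi_rho, chi_0> = (1/6)[1*(6)*conj(1) + 1*(-1 + 2*exp(-2*I*pi/3) + exp(2*I*pi/3) + 2*exp(I*pi/3))*conj(1) + 1*(1 + exp(-2*I*pi/3) + 4*exp(2*I*pi/3))*conj(1) + 1*(0)*conj(1) + 1*(1 + 4*exp(-2*I*pi/3) + exp(2*I*pi/3))*conj(1) + 1*(-1 + 2*exp(-I*pi/3) + exp(-2*I*pi/3) + 2*exp(2*I*pi/3))*conj(1)]
      = (1/6)[(6) + (-1 + 2*exp(-2*I*pi/3) + exp(2*I*pi/3) + 2*exp(I*pi/3)) + (1 + exp(-2*I*pi/3) + 4*exp(2*I*pi/3)) + (0) + (1 + 4*exp(-2*I*pi/3) + exp(2*I*pi/3)) + (-1 + 2*exp(-I*pi/3) + exp(-2*I*pi/3) + 2*exp(2*I*pi/3))] = 0/6 = 0
  <chi_rho, chi_1> = (1/6)[1*(6)*conj(1) + 1*(-1 + 2*exp(-2*I*pi/3) + exp(2*I*pi/3) + 2*exp(I*pi/3))*conj(exp(I*pi/3)) + 1*(1 + exp(-2*I*pi/3) + 4*exp(2*I*pi/3))*conj(exp(2*I*pi/3)) + 1*(0)*conj(-1) + 1*(1 + 4*exp(-2*I*pi/3) + exp(2*I*pi/3))*conj(exp(-2*I*pi/3)) + 1*(-1 + 2*exp(-I*pi/3) + exp(-2*I*pi/3) + 2*exp(2*I*pi/3))*conj(exp(-I*pi/3))]
      = (1/6)[(6) + (-exp(-I*pi/3) + exp(I*pi/3)) + (3) + (0) + (3) + (-exp(I*pi/3) + exp(-I*pi/3))] = 12/6 = 2
  <chi_rho, chi_2> = (1/6)[1*(6)*conj(1) + 1*(-1 + 2*exp(-2*I*pi/3) + exp(2*I*pi/3) + 2*exp(I*pi/3))*conj(exp(2*I*pi/3)) + 1*(1 + exp(-2*I*pi/3) + 4*exp(2*I*pi/3))*conj(exp(-2*I*pi/3)) + 1*(0)*conj(1) + 1*(1 + 4*exp(-2*I*pi/3) + exp(2*I*pi/3))*conj(exp(2*I*pi/3)) + 1*(-1 + 2*exp(-I*pi/3) + exp(-2*I*pi/3) + 2*exp(2*I*pi/3))*conj(exp(-2*I*pi/3))]
      = (1/6)[(6) + (1 + 2*exp(-I*pi/3) - exp(-2*I*pi/3) + 2*exp(2*I*pi/3)) + (1 + 4*exp(-2*I*pi/3) + exp(2*I*pi/3)) + (0) + (1 + exp(-2*I*pi/3) + 4*exp(2*I*pi/3)) + (1 + 2*exp(-2*I*pi/3) - exp(2*I*pi/3) + 2*exp(I*pi/3))] = 6/6 = 1
  <chi_rho, chi_3> = (1/6)[1*(6)*conj(1) + 1*(-1 + 2*exp(-2*I*pi/3) + exp(2*I*pi/3) + 2*exp(I*pi/3))*conj(-1) + 1*(1 + exp(-2*I*pi/3) + 4*exp(2*I*pi/3))*conj(1) + 1*(0)*conj(-1) + 1*(1 + 4*exp(-2*I*pi/3) + exp(2*I*pi/3))*conj(1) + 1*(-1 + 2*exp(-I*pi/3) + exp(-2*I*pi/3) + 2*exp(2*I*pi/3))*conj(-1)]
      = (1/6)[(6) + (1 - 2*exp(I*pi/3) - exp(2*I*pi/3) - 2*exp(-2*I*pi/3)) + (1 + exp(-2*I*pi/3) + 4*exp(2*I*pi/3)) + (0) + (1 + 4*exp(-2*I*pi/3) + exp(2*I*pi/3)) + (1 - 2*exp(2*I*pi/3) - exp(-2*I*pi/3) - 2*exp(-I*pi/3))] = 6/6 = 1
  <chi_rho, chi_4> = (1/6)[1*(6)*conj(1) + 1*(-1 + 2*exp(-2*I*pi/3) + exp(2*I*pi/3) + 2*exp(I*pi/3))*conj(exp(-2*I*pi/3)) + 1*(1 + exp(-2*I*pi/3) + 4*exp(2*I*pi/3))*conj(exp(2*I*pi/3)) + 1*(0)*conj(1) + 1*(1 + 4*exp(-2*I*pi/3) + exp(2*I*pi/3))*conj(exp(-2*I*pi/3)) + 1*(-1 + 2*exp(-I*pi/3) + exp(-2*I*pi/3) + 2*exp(2*I*pi/3))*conj(exp(2*I*pi/3))]
      = (1/6)[(6) + (exp(-2*I*pi/3) - exp(2*I*pi/3)) + (3) + (0) + (3) + (exp(2*I*pi/3) - exp(-2*I*pi/3))] = 12/6 = 2
  <chi_rho, chi_5> = (1/6)[1*(6)*conj(1) + 1*(-1 + 2*exp(-2*I*pi/3) + exp(2*I*pi/3) + 2*exp(I*pi/3))*conj(exp(-I*pi/3)) + 1*(1 + exp(-2*I*pi/3) + 4*exp(2*I*pi/3))*conj(exp(-2*I*pi/3)) + 1*(0)*conj(-1) + 1*(1 + 4*exp(-2*I*pi/3) + exp(2*I*pi/3))*conj(exp(2*I*pi/3)) + 1*(-1 + 2*exp(-I*pi/3) + exp(-2*I*pi/3) + 2*exp(2*I*pi/3))*conj(exp(I*pi/3))]
      = (1/6)[(6) + (-1 + 2*exp(-I*pi/3) - exp(I*pi/3) + 2*exp(2*I*pi/3)) + (1 + 4*exp(-2*I*pi/3) + exp(2*I*pi/3)) + (0) + (1 + exp(-2*I*pi/3) + 4*exp(2*I*pi/3)) + (-1 + 2*exp(-2*I*pi/3) - exp(-I*pi/3) + 2*exp(I*pi/3))] = 0/6 = 0
(Exp terms are combined using exp(i*s)*conj(exp(i*t)) = exp(i*(s-t)), and sums of them are collapsed using the identity that for every m > 1 the m distinct m-th roots of unity sum to 0, e.g. 1 + exp(2*I*pi/3) + exp(-2*I*pi/3) = 0.)
Dimension check: dim(rho) = sum (mult * dim) = 0*1 + 2*1 + 1*1 + 1*1 + 2*1 + 0*1 = 6 = chi_rho(e) = 6.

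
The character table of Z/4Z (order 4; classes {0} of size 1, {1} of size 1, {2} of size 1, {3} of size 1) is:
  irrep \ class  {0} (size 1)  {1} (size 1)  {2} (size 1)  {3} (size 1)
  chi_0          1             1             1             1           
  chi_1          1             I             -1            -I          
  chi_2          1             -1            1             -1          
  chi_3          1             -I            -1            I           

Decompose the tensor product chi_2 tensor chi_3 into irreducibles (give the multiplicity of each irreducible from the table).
chi_2 tensor chi_3 = chi_1 (all other irreducibles have multiplicity 0).

Proof sketch: The character of a tensor product is the pointwise product (chi_2 * chi_3)(C) = chi_2(C) * chi_3(C):
  {0}: (1)*(1), {1}: (-1)*(-I), {2}: (1)*(-1), {3}: (-1)*(I)
so (chi_2 * chi_3) takes values
  {0} -> 1, {1} -> I, {2} -> -1, {3} -> -I.
Now take the inner product of this character with each irreducible chi from the table, <chi_2*chi_3, chi> = (1/4) sum_C |C| (chi_2*chi_3)(C) conj(chi(C)):
  <chi_2*chi_3, chi_0> = (1/4)[1*(1)*conj(1) + 1*(I)*conj(1) + 1*(-1)*conj(1) + 1*(-I)*conj(1)]
      = (1/4)[(1) + (I) + (-1) + (-I)] = 0/4 = 0
  <chi_2*chi_3, chi_1> = (1/4)[1*(1)*conj(1) + 1*(I)*conj(I) + 1*(-1)*conj(-1) + 1*(-I)*conj(-I)]
      = (1/4)[(1) + (1) + (1) + (1)] = 4/4 = 1
  <chi_2*chi_3, chi_2> = (1/4)[1*(1)*conj(1) + 1*(I)*conj(-1) + 1*(-1)*conj(1) + 1*(-I)*conj(-1)]
      = (1/4)[(1) + (-I) + (-1) + (I)] = 0/4 = 0
  <chi_2*chi_3, chi_3> = (1/4)[1*(1)*conj(1) + 1*(I)*conj(-I) + 1*(-1)*conj(-1) + 1*(-I)*conj(I)]
      = (1/4)[(1) + (-1) + (1) + (-1)] = 0/4 = 0
(Exp terms are combined using exp(i*s)*conj(exp(i*t)) = exp(i*(s-t)), and sums of them are collapsed using the identity that for every m > 1 the m distinct m-th roots of unity sum to 0, e.g. 1 + exp(2*I*pi/3) + exp(-2*I*pi/3) = 0.)
Hence the multiplicities are chi_1: 1. Dimension check: dim(chi_2)*dim(chi_3) = 1*1 = 1 and sum (mult * dim) = 1*1 = 1.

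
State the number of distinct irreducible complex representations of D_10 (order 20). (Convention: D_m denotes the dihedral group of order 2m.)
8

Working: The number of irreducible complex representations of a finite group equals its number of conjugacy classes. D_10 has 8 conjugacy classes (n/2 + 3 for n even), so D_10 (order 20) has exactly 8 irreducible complex representations.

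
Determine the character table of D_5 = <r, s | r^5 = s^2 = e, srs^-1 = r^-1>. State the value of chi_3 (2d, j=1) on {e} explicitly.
Conjugacy classes: {e} of size 1, {r^1, r^4} of size 2, {r^2, r^3} of size 2, {s, sr, ..., sr^4} of size 5.
Character table:
  irrep \ class              {e} (size 1)  {r^1, r^4} (size 2)  {r^2, r^3} (size 2)  {s, sr, ..., sr^4} (size 5)
  chi_1 (triv)               1             1                    1                    1                          
  chi_2 (sign: r->1, s->-1)  1             1                    1                    -1                         
  chi_3 (2d, j=1)            2             -1/2 + sqrt(5)/2     -sqrt(5)/2 - 1/2     0                          
  chi_4 (2d, j=2)            2             -sqrt(5)/2 - 1/2     -1/2 + sqrt(5)/2     0                          

Spot check: chi_3 (2d, j=1) on {e} = 2.

Solution. D_5 has order 2*5 = 10 with 4 conjugacy classes, hence 4 irreducibles. Sum of squared dims 1 + 1 + 4 + 4 = 10 = |G|. Linear characters come from the abelianisation; the 2-dimensional irreps have character r^k -> 2*cos(2*pi*j*k/5), reflections -> 0.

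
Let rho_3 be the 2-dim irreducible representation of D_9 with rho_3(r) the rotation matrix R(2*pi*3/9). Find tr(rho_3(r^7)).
chi_{rho_3}(r^7) = 2*cos(2*pi*3*7/9) = -1

Proof sketch: rho_3(r^7) is rotation by angle 2*pi*3*7/9, whose trace is 2*cos(2*pi*3*7/9) = -1.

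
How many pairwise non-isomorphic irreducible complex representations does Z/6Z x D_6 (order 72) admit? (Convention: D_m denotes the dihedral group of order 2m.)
36

Details: The number of irreducible complex representations of a finite group equals its number of conjugacy classes. For a direct product, #classes(G x H) = #classes(G) * #classes(H). Z/6Z has 6 classes (abelian), D_6 has 6 classes, so 6 * 6 = 36, so Z/6Z x D_6 (order 72) has exactly 36 irreducible complex representations.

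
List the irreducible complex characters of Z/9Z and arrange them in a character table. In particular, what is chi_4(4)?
Character table of Z/9Z (irreps indexed chi_0,...,chi_8 with chi_k(m) = zeta_9^(k*m), zeta_9 = exp(2*pi*i/9)):
  irrep \ class  {0} (size 1)  {1} (size 1)    {2} (size 1)    {3} (size 1)    {4} (size 1)    {5} (size 1)    {6} (size 1)    {7} (size 1)    {8} (size 1)  
  chi_0          1             1               1               1               1               1               1               1               1             
  chi_1          1             exp(2*I*pi/9)   exp(4*I*pi/9)   exp(2*I*pi/3)   exp(8*I*pi/9)   exp(-8*I*pi/9)  exp(-2*I*pi/3)  exp(-4*I*pi/9)  exp(-2*I*pi/9)
  chi_2          1             exp(4*I*pi/9)   exp(8*I*pi/9)   exp(-2*I*pi/3)  exp(-2*I*pi/9)  exp(2*I*pi/9)   exp(2*I*pi/3)   exp(-8*I*pi/9)  exp(-4*I*pi/9)
  chi_3          1             exp(2*I*pi/3)   exp(-2*I*pi/3)  1               exp(2*I*pi/3)   exp(-2*I*pi/3)  1               exp(2*I*pi/3)   exp(-2*I*pi/3)
  chi_4          1             exp(8*I*pi/9)   exp(-2*I*pi/9)  exp(2*I*pi/3)   exp(-4*I*pi/9)  exp(4*I*pi/9)   exp(-2*I*pi/3)  exp(2*I*pi/9)   exp(-8*I*pi/9)
  chi_5          1             exp(-8*I*pi/9)  exp(2*I*pi/9)   exp(-2*I*pi/3)  exp(4*I*pi/9)   exp(-4*I*pi/9)  exp(2*I*pi/3)   exp(-2*I*pi/9)  exp(8*I*pi/9) 
  chi_6          1             exp(-2*I*pi/3)  exp(2*I*pi/3)   1               exp(-2*I*pi/3)  exp(2*I*pi/3)   1               exp(-2*I*pi/3)  exp(2*I*pi/3) 
  chi_7          1             exp(-4*I*pi/9)  exp(-8*I*pi/9)  exp(2*I*pi/3)   exp(2*I*pi/9)   exp(-2*I*pi/9)  exp(-2*I*pi/3)  exp(8*I*pi/9)   exp(4*I*pi/9) 
  chi_8          1             exp(-2*I*pi/9)  exp(-4*I*pi/9)  exp(-2*I*pi/3)  exp(-8*I*pi/9)  exp(8*I*pi/9)   exp(2*I*pi/3)   exp(4*I*pi/9)   exp(2*I*pi/9) 

Spot check: chi_4(4) = zeta_9^(4*4) = zeta_9^16 = exp(-4*I*pi/9).

Explanation: Z/9Z is abelian, so all 9 irreducible complex representations are 1-dimensional. They are given by chi_k(m) = zeta_9^(k*m) for k = 0,...,8. Row orthogonality: sum_m chi_k(m) conj(chi_l(m)) = 9 * [k = l].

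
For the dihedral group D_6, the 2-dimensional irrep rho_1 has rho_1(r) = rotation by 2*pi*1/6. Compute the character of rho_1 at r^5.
chi_{rho_1}(r^5) = 2*cos(2*pi*1*5/6) = 1

Derivation: rho_1(r^5) is rotation by angle 2*pi*1*5/6, whose trace is 2*cos(2*pi*1*5/6) = 1.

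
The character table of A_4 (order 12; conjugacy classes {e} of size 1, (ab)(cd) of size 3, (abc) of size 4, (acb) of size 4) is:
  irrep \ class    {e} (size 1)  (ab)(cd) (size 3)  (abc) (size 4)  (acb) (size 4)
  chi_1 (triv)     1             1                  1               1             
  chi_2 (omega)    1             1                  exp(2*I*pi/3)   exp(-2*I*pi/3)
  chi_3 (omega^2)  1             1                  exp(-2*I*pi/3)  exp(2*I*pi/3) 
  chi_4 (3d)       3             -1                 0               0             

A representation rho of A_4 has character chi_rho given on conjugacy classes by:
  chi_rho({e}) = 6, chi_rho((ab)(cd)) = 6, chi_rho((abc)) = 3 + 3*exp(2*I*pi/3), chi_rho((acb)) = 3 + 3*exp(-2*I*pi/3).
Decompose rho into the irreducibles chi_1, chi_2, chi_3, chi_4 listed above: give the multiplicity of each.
Multiplicities: chi_1: 3, chi_2: 3, chi_3: 0, chi_4: 0.

Details: Use <chi_rho, chi> = (1/|G|) sum_C |C| * chi_rho(C) * conj(chi(C)) with |G| = 12 for each irreducible chi in the table:
  <chi_rho, chi_1> = (1/12)[1*(6)*conj(1) + 3*(6)*conj(1) + 4*(3 + 3*exp(2*I*pi/3))*conj(1) + 4*(3 + 3*exp(-2*I*pi/3))*conj(1)]
      = (1/12)[(6) + (18) + (12 + 12*exp(2*I*pi/3)) + (12 + 12*exp(-2*I*pi/3))] = 36/12 = 3
  <chi_rho, chi_2> = (1/12)[1*(6)*conj(1) + 3*(6)*conj(1) + 4*(3 + 3*exp(2*I*pi/3))*conj(exp(2*I*pi/3)) + 4*(3 + 3*exp(-2*I*pi/3))*conj(exp(-2*I*pi/3))]
      = (1/12)[(6) + (18) + (12 + 12*exp(-2*I*pi/3)) + (12 + 12*exp(2*I*pi/3))] = 36/12 = 3
  <chi_rho, chi_3> = (1/12)[1*(6)*conj(1) + 3*(6)*conj(1) + 4*(3 + 3*exp(2*I*pi/3))*conj(exp(-2*I*pi/3)) + 4*(3 + 3*exp(-2*I*pi/3))*conj(exp(2*I*pi/3))]
      = (1/12)[(6) + (18) + (-12) + (-12)] = 0/12 = 0
  <chi_rho, chi_4> = (1/12)[1*(6)*conj(3) + 3*(6)*conj(-1) + 4*(3 + 3*exp(2*I*pi/3))*conj(0) + 4*(3 + 3*exp(-2*I*pi/3))*conj(0)]
      = (1/12)[(18) + (-18) + (0) + (0)] = 0/12 = 0
(Exp terms are combined using exp(i*s)*conj(exp(i*t)) = exp(i*(s-t)), and sums of them are collapsed using the identity that for every m > 1 the m distinct m-th roots of unity sum to 0, e.g. 1 + exp(2*I*pi/3) + exp(-2*I*pi/3) = 0.)
Dimension check: dim(rho) = sum (mult * dim) = 3*1 + 3*1 + 0*1 + 0*3 = 6 = chi_rho(e) = 6.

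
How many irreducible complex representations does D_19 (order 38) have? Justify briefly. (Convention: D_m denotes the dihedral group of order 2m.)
11

Derivation: The number of irreducible complex representations of a finite group equals its number of conjugacy classes. D_19 has 11 conjugacy classes ((n+3)/2 for n odd), so D_19 (order 38) has exactly 11 irreducible complex representations.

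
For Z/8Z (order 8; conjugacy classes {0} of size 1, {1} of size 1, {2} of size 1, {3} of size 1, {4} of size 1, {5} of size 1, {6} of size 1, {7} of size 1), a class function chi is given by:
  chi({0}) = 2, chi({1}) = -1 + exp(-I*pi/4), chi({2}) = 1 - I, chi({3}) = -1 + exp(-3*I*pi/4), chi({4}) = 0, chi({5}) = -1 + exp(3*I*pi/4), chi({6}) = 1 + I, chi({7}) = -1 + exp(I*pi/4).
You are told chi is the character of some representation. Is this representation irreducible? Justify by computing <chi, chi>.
Not irreducible (reducible): <chi, chi> = 2 > 1.

Justification: <chi, chi> = (1/|G|) sum_C |C| * |chi(C)|^2 = (1/8)[1*|2|^2 + 1*|-1 + exp(-I*pi/4)|^2 + 1*|1 - I|^2 + 1*|-1 + exp(-3*I*pi/4)|^2 + 1*|0|^2 + 1*|-1 + exp(3*I*pi/4)|^2 + 1*|1 + I|^2 + 1*|-1 + exp(I*pi/4)|^2]
  = (1/8)[(4) + (2 - exp(I*pi/4) - exp(-I*pi/4)) + (2) + (2 - exp(3*I*pi/4) - exp(-3*I*pi/4)) + (0) + (2 - exp(3*I*pi/4) - exp(-3*I*pi/4)) + (2) + (2 - exp(I*pi/4) - exp(-I*pi/4))] = 16/8 = 2.
(Exp terms are combined using exp(i*s)*conj(exp(i*t)) = exp(i*(s-t)), and sums of them are collapsed using the identity that for every m > 1 the m distinct m-th roots of unity sum to 0, e.g. 1 + exp(2*I*pi/3) + exp(-2*I*pi/3) = 0.)
A character is irreducible iff <chi, chi> = 1, so this representation is reducible.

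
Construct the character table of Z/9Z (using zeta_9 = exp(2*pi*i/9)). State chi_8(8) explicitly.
Character table of Z/9Z (irreps indexed chi_0,...,chi_8 with chi_k(m) = zeta_9^(k*m), zeta_9 = exp(2*pi*i/9)):
  irrep \ class  {0} (size 1)  {1} (size 1)    {2} (size 1)    {3} (size 1)    {4} (size 1)    {5} (size 1)    {6} (size 1)    {7} (size 1)    {8} (size 1)  
  chi_0          1             1               1               1               1               1               1               1               1             
  chi_1          1             exp(2*I*pi/9)   exp(4*I*pi/9)   exp(2*I*pi/3)   exp(8*I*pi/9)   exp(-8*I*pi/9)  exp(-2*I*pi/3)  exp(-4*I*pi/9)  exp(-2*I*pi/9)
  chi_2          1             exp(4*I*pi/9)   exp(8*I*pi/9)   exp(-2*I*pi/3)  exp(-2*I*pi/9)  exp(2*I*pi/9)   exp(2*I*pi/3)   exp(-8*I*pi/9)  exp(-4*I*pi/9)
  chi_3          1             exp(2*I*pi/3)   exp(-2*I*pi/3)  1               exp(2*I*pi/3)   exp(-2*I*pi/3)  1               exp(2*I*pi/3)   exp(-2*I*pi/3)
  chi_4          1             exp(8*I*pi/9)   exp(-2*I*pi/9)  exp(2*I*pi/3)   exp(-4*I*pi/9)  exp(4*I*pi/9)   exp(-2*I*pi/3)  exp(2*I*pi/9)   exp(-8*I*pi/9)
  chi_5          1             exp(-8*I*pi/9)  exp(2*I*pi/9)   exp(-2*I*pi/3)  exp(4*I*pi/9)   exp(-4*I*pi/9)  exp(2*I*pi/3)   exp(-2*I*pi/9)  exp(8*I*pi/9) 
  chi_6          1             exp(-2*I*pi/3)  exp(2*I*pi/3)   1               exp(-2*I*pi/3)  exp(2*I*pi/3)   1               exp(-2*I*pi/3)  exp(2*I*pi/3) 
  chi_7          1             exp(-4*I*pi/9)  exp(-8*I*pi/9)  exp(2*I*pi/3)   exp(2*I*pi/9)   exp(-2*I*pi/9)  exp(-2*I*pi/3)  exp(8*I*pi/9)   exp(4*I*pi/9) 
  chi_8          1             exp(-2*I*pi/9)  exp(-4*I*pi/9)  exp(-2*I*pi/3)  exp(-8*I*pi/9)  exp(8*I*pi/9)   exp(2*I*pi/3)   exp(4*I*pi/9)   exp(2*I*pi/9) 

Spot check: chi_8(8) = zeta_9^(8*8) = zeta_9^64 = exp(2*I*pi/9).

Why: Z/9Z is abelian, so all 9 irreducible complex representations are 1-dimensional. They are given by chi_k(m) = zeta_9^(k*m) for k = 0,...,8. Row orthogonality: sum_m chi_k(m) conj(chi_l(m)) = 9 * [k = l].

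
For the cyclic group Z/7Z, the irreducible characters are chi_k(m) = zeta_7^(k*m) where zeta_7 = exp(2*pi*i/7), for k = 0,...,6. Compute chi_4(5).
chi_4(5) = zeta_7^20 = exp(-2*I*pi/7)

Justification: chi_4(5) = zeta_7^(4*5) = zeta_7^20. Since zeta_7^7 = 1, this equals zeta_7^6 = exp(2*pi*i*6/7) = exp(-2*I*pi/7).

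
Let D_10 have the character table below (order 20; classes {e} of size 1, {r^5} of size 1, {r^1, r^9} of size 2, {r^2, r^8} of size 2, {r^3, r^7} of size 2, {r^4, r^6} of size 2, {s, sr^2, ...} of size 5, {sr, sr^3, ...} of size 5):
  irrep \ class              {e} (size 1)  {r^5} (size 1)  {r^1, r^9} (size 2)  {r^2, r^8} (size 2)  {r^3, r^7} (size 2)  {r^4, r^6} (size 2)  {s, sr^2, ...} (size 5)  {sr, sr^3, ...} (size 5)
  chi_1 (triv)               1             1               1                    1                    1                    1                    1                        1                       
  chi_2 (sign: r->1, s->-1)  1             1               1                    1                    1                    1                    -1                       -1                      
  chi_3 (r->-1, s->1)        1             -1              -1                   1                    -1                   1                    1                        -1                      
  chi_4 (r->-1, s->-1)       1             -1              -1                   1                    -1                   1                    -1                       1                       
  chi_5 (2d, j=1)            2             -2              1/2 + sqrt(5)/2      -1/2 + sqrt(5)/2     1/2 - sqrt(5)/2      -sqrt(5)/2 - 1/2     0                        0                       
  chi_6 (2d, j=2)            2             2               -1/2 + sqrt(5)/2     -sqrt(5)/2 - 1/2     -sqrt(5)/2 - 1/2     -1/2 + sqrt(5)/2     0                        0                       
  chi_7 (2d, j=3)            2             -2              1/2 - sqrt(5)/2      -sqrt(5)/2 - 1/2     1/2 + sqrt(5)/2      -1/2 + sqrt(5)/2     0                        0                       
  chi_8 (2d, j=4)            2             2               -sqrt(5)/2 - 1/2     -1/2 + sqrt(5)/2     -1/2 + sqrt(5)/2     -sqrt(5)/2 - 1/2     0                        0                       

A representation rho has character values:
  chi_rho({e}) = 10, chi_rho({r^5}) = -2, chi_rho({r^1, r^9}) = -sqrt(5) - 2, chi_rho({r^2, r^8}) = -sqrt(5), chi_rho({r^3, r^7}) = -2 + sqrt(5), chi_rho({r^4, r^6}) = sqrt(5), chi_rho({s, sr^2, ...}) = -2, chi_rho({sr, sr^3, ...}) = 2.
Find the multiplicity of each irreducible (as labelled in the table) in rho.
Multiplicities: chi_1: 0, chi_2: 0, chi_3: 0, chi_4: 2, chi_5: 0, chi_6: 1, chi_7: 2, chi_8: 1.

Working: Use <chi_rho, chi> = (1/|G|) sum_C |C| * chi_rho(C) * conj(chi(C)) with |G| = 20 for each irreducible chi in the table:
  <chi_rho, chi_1> = (1/20)[1*(10)*conj(1) + 1*(-2)*conj(1) + 2*(-sqrt(5) - 2)*conj(1) + 2*(-sqrt(5))*conj(1) + 2*(-2 + sqrt(5))*conj(1) + 2*(sqrt(5))*conj(1) + 5*(-2)*conj(1) + 5*(2)*conj(1)]
      = (1/20)[(10) + (-2) + (-2*sqrt(5) - 4) + (-2*sqrt(5)) + (-4 + 2*sqrt(5)) + (2*sqrt(5)) + (-10) + (10)] = 0/20 = 0
  <chi_rho, chi_2> = (1/20)[1*(10)*conj(1) + 1*(-2)*conj(1) + 2*(-sqrt(5) - 2)*conj(1) + 2*(-sqrt(5))*conj(1) + 2*(-2 + sqrt(5))*conj(1) + 2*(sqrt(5))*conj(1) + 5*(-2)*conj(-1) + 5*(2)*conj(-1)]
      = (1/20)[(10) + (-2) + (-2*sqrt(5) - 4) + (-2*sqrt(5)) + (-4 + 2*sqrt(5)) + (2*sqrt(5)) + (10) + (-10)] = 0/20 = 0
  <chi_rho, chi_3> = (1/20)[1*(10)*conj(1) + 1*(-2)*conj(-1) + 2*(-sqrt(5) - 2)*conj(-1) + 2*(-sqrt(5))*conj(1) + 2*(-2 + sqrt(5))*conj(-1) + 2*(sqrt(5))*conj(1) + 5*(-2)*conj(1) + 5*(2)*conj(-1)]
      = (1/20)[(10) + (2) + (4 + 2*sqrt(5)) + (-2*sqrt(5)) + (4 - 2*sqrt(5)) + (2*sqrt(5)) + (-10) + (-10)] = 0/20 = 0
  <chi_rho, chi_4> = (1/20)[1*(10)*conj(1) + 1*(-2)*conj(-1) + 2*(-sqrt(5) - 2)*conj(-1) + 2*(-sqrt(5))*conj(1) + 2*(-2 + sqrt(5))*conj(-1) + 2*(sqrt(5))*conj(1) + 5*(-2)*conj(-1) + 5*(2)*conj(1)]
      = (1/20)[(10) + (2) + (4 + 2*sqrt(5)) + (-2*sqrt(5)) + (4 - 2*sqrt(5)) + (2*sqrt(5)) + (10) + (10)] = 40/20 = 2
  <chi_rho, chi_5> = (1/20)[1*(10)*conj(2) + 1*(-2)*conj(-2) + 2*(-sqrt(5) - 2)*conj(1/2 + sqrt(5)/2) + 2*(-sqrt(5))*conj(-1/2 + sqrt(5)/2) + 2*(-2 + sqrt(5))*conj(1/2 - sqrt(5)/2) + 2*(sqrt(5))*conj(-sqrt(5)/2 - 1/2) + 5*(-2)*conj(0) + 5*(2)*conj(0)]
      = (1/20)[(20) + (4) + (-7 - 3*sqrt(5)) + (-5 + sqrt(5)) + (-7 + 3*sqrt(5)) + (-5 - sqrt(5)) + (0) + (0)] = 0/20 = 0
  <chi_rho, chi_6> = (1/20)[1*(10)*conj(2) + 1*(-2)*conj(2) + 2*(-sqrt(5) - 2)*conj(-1/2 + sqrt(5)/2) + 2*(-sqrt(5))*conj(-sqrt(5)/2 - 1/2) + 2*(-2 + sqrt(5))*conj(-sqrt(5)/2 - 1/2) + 2*(sqrt(5))*conj(-1/2 + sqrt(5)/2) + 5*(-2)*conj(0) + 5*(2)*conj(0)]
      = (1/20)[(20) + (-4) + (-3 - sqrt(5)) + (sqrt(5) + 5) + (-3 + sqrt(5)) + (5 - sqrt(5)) + (0) + (0)] = 20/20 = 1
  <chi_rho, chi_7> = (1/20)[1*(10)*conj(2) + 1*(-2)*conj(-2) + 2*(-sqrt(5) - 2)*conj(1/2 - sqrt(5)/2) + 2*(-sqrt(5))*conj(-sqrt(5)/2 - 1/2) + 2*(-2 + sqrt(5))*conj(1/2 + sqrt(5)/2) + 2*(sqrt(5))*conj(-1/2 + sqrt(5)/2) + 5*(-2)*conj(0) + 5*(2)*conj(0)]
      = (1/20)[(20) + (4) + (sqrt(5) + 3) + (sqrt(5) + 5) + (3 - sqrt(5)) + (5 - sqrt(5)) + (0) + (0)] = 40/20 = 2
  <chi_rho, chi_8> = (1/20)[1*(10)*conj(2) + 1*(-2)*conj(2) + 2*(-sqrt(5) - 2)*conj(-sqrt(5)/2 - 1/2) + 2*(-sqrt(5))*conj(-1/2 + sqrt(5)/2) + 2*(-2 + sqrt(5))*conj(-1/2 + sqrt(5)/2) + 2*(sqrt(5))*conj(-sqrt(5)/2 - 1/2) + 5*(-2)*conj(0) + 5*(2)*conj(0)]
      = (1/20)[(20) + (-4) + (3*sqrt(5) + 7) + (-5 + sqrt(5)) + (7 - 3*sqrt(5)) + (-5 - sqrt(5)) + (0) + (0)] = 20/20 = 1
Dimension check: dim(rho) = sum (mult * dim) = 0*1 + 0*1 + 0*1 + 2*1 + 0*2 + 1*2 + 2*2 + 1*2 = 10 = chi_rho(e) = 10.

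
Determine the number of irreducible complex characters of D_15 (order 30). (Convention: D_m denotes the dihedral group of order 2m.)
9

Proof sketch: The number of irreducible complex representations of a finite group equals its number of conjugacy classes. D_15 has 9 conjugacy classes ((n+3)/2 for n odd), so D_15 (order 30) has exactly 9 irreducible complex representations.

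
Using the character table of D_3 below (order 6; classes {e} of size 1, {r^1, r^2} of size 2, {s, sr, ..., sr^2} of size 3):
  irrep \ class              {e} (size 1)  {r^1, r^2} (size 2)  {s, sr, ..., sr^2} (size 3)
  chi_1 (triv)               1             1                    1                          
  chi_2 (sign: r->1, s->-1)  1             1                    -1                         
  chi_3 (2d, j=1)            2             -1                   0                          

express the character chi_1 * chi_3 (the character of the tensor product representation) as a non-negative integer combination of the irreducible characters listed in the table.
chi_1 tensor chi_3 = chi_3 (all other irreducibles have multiplicity 0).

Why: The character of a tensor product is the pointwise product (chi_1 * chi_3)(C) = chi_1(C) * chi_3(C):
  {e}: (1)*(2), {r^1, r^2}: (1)*(-1), {s, sr, ..., sr^2}: (1)*(0)
so (chi_1 * chi_3) takes values
  {e} -> 2, {r^1, r^2} -> -1, {s, sr, ..., sr^2} -> 0.
Now take the inner product of this character with each irreducible chi from the table, <chi_1*chi_3, chi> = (1/6) sum_C |C| (chi_1*chi_3)(C) conj(chi(C)):
  <chi_1*chi_3, chi_1> = (1/6)[1*(2)*conj(1) + 2*(-1)*conj(1) + 3*(0)*conj(1)]
      = (1/6)[(2) + (-2) + (0)] = 0/6 = 0
  <chi_1*chi_3, chi_2> = (1/6)[1*(2)*conj(1) + 2*(-1)*conj(1) + 3*(0)*conj(-1)]
      = (1/6)[(2) + (-2) + (0)] = 0/6 = 0
  <chi_1*chi_3, chi_3> = (1/6)[1*(2)*conj(2) + 2*(-1)*conj(-1) + 3*(0)*conj(0)]
      = (1/6)[(4) + (2) + (0)] = 6/6 = 1
Hence the multiplicities are chi_3: 1. Dimension check: dim(chi_1)*dim(chi_3) = 1*2 = 2 and sum (mult * dim) = 1*2 = 2.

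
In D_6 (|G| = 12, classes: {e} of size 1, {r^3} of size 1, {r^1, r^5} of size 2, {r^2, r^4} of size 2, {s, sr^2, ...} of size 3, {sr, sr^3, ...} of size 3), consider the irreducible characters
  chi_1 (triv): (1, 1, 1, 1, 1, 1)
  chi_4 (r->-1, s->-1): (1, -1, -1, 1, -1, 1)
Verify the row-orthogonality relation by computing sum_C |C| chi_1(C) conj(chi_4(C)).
Sum = 0; so <chi_1, chi_4> = 0 (distinct irreducibles are orthogonal).

Details: Compute term by term over conjugacy classes (|C| * chi_1(C) * conj(chi_4(C))):
  1*(1)*conj(1) + 1*(1)*conj(-1) + 2*(1)*conj(-1) + 2*(1)*conj(1) + 3*(1)*conj(-1) + 3*(1)*conj(1)
  = (1) + (-1) + (-2) + (2) + (-3) + (3)
  = 0.
Dividing by |G| = 12 gives 0/12 = 0, matching the row-orthogonality relation <chi_1, chi_4> = [chi_1 = chi_4].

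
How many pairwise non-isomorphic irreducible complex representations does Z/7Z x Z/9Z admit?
63

Solution. The number of irreducible complex representations of a finite group equals its number of conjugacy classes. Z/7Z x Z/9Z is abelian of order 63, so every element is its own conjugacy class: 63 classes, so Z/7Z x Z/9Z (order 63) has exactly 63 irreducible complex representations.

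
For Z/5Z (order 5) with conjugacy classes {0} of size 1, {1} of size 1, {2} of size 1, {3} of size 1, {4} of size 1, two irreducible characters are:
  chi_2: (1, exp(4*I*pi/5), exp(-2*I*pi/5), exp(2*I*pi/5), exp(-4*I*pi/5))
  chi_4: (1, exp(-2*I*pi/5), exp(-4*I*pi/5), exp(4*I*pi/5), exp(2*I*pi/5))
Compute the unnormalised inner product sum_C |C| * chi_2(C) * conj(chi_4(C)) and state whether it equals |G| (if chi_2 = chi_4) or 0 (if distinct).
Sum = 0; so <chi_2, chi_4> = 0 (distinct irreducibles are orthogonal).

Explanation: Compute term by term over conjugacy classes (|C| * chi_2(C) * conj(chi_4(C))):
  1*(1)*conj(1) + 1*(exp(4*I*pi/5))*conj(exp(-2*I*pi/5)) + 1*(exp(-2*I*pi/5))*conj(exp(-4*I*pi/5)) + 1*(exp(2*I*pi/5))*conj(exp(4*I*pi/5)) + 1*(exp(-4*I*pi/5))*conj(exp(2*I*pi/5))
  = (1) + (exp(-4*I*pi/5)) + (exp(2*I*pi/5)) + (exp(-2*I*pi/5)) + (exp(4*I*pi/5))
  = 0.
(Exp terms are combined using exp(i*s)*conj(exp(i*t)) = exp(i*(s-t)), and sums of them are collapsed using the identity that for every m > 1 the m distinct m-th roots of unity sum to 0, e.g. 1 + exp(2*I*pi/3) + exp(-2*I*pi/3) = 0.)
Dividing by |G| = 5 gives 0/5 = 0, matching the row-orthogonality relation <chi_2, chi_4> = [chi_2 = chi_4].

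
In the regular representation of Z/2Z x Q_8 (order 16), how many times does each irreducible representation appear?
Each irreducible V_i of dimension d_i appears with multiplicity d_i, i.e. rho_reg = (direct sum over all irreducibles V_i) d_i V_i. The irreducible dimensions for Z/2Z x Q_8 are 1, 1, 1, 1, 1, 1, 1, 1, 2, 2: 8 irreducibles of dimension 1, each with multiplicity 1; 2 irreducibles of dimension 2, each with multiplicity 2. Total dimension 8*1*1 + 2*2*2 = 16 = |G|.

Reasoning: General theorem: in the regular representation of a finite group G, each irreducible appears with multiplicity equal to its dimension. Check: dim(rho_reg) = sum d_i^2 = 1 + 1 + 1 + 1 + 1 + 1 + 1 + 1 + 4 + 4 = 16 = |G|.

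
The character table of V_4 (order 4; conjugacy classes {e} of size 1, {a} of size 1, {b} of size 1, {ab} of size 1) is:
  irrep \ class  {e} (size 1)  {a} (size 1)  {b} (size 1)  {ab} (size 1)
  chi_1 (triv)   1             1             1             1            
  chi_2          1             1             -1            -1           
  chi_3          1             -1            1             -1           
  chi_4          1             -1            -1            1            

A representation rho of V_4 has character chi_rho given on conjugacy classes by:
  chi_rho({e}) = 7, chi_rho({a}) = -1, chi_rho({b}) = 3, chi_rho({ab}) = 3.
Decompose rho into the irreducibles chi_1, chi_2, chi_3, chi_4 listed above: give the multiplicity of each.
Multiplicities: chi_1: 3, chi_2: 0, chi_3: 2, chi_4: 2.

Reasoning: Use <chi_rho, chi> = (1/|G|) sum_C |C| * chi_rho(C) * conj(chi(C)) with |G| = 4 for each irreducible chi in the table:
  <chi_rho, chi_1> = (1/4)[1*(7)*conj(1) + 1*(-1)*conj(1) + 1*(3)*conj(1) + 1*(3)*conj(1)]
      = (1/4)[(7) + (-1) + (3) + (3)] = 12/4 = 3
  <chi_rho, chi_2> = (1/4)[1*(7)*conj(1) + 1*(-1)*conj(1) + 1*(3)*conj(-1) + 1*(3)*conj(-1)]
      = (1/4)[(7) + (-1) + (-3) + (-3)] = 0/4 = 0
  <chi_rho, chi_3> = (1/4)[1*(7)*conj(1) + 1*(-1)*conj(-1) + 1*(3)*conj(1) + 1*(3)*conj(-1)]
      = (1/4)[(7) + (1) + (3) + (-3)] = 8/4 = 2
  <chi_rho, chi_4> = (1/4)[1*(7)*conj(1) + 1*(-1)*conj(-1) + 1*(3)*conj(-1) + 1*(3)*conj(1)]
      = (1/4)[(7) + (1) + (-3) + (3)] = 8/4 = 2
Dimension check: dim(rho) = sum (mult * dim) = 3*1 + 0*1 + 2*1 + 2*1 = 7 = chi_rho(e) = 7.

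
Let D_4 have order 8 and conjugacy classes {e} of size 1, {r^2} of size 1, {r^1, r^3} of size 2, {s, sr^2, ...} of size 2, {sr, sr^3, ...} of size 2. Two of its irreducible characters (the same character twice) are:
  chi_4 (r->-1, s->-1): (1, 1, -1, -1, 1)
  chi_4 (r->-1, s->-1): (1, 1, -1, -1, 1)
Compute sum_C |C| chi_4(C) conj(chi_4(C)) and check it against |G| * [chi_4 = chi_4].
Sum = 8 = |G| = 8; so <chi_4, chi_4> = 1 (norm-1 confirms irreducibility).

Proof sketch: Compute term by term over conjugacy classes (|C| * chi_4(C) * conj(chi_4(C))):
  1*(1)*conj(1) + 1*(1)*conj(1) + 2*(-1)*conj(-1) + 2*(-1)*conj(-1) + 2*(1)*conj(1)
  = (1) + (1) + (2) + (2) + (2)
  = 8.
Dividing by |G| = 8 gives 8/8 = 1, matching the row-orthogonality relation <chi_4, chi_4> = [chi_4 = chi_4].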